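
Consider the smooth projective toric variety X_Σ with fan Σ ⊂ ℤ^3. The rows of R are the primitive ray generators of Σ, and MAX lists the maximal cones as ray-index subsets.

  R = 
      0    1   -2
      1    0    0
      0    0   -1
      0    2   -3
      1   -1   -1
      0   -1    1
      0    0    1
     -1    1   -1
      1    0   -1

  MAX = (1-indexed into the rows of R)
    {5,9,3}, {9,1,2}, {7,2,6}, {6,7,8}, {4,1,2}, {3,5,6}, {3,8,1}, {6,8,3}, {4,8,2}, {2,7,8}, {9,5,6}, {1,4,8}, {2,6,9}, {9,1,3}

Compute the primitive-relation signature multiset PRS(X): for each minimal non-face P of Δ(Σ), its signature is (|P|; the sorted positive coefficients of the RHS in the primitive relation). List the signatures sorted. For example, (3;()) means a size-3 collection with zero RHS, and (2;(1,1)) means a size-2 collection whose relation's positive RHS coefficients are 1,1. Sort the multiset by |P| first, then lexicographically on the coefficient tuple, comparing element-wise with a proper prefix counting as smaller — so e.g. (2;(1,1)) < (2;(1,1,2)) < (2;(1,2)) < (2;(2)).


Primitive collections (18):

  P = {3,7}:  v_{3} + v_{7} = 0  so sig = (2;())
  P = {1,6}:  v_{1} + v_{6} = v_{3}  so sig = (2;(1))
  P = {2,3}:  v_{2} + v_{3} = v_{9}  so sig = (2;(1))
  P = {4,6}:  v_{4} + v_{6} = v_{1}  so sig = (2;(1))
  P = {7,9}:  v_{7} + v_{9} = v_{2}  so sig = (2;(1))
  P = {8,9}:  v_{8} + v_{9} = v_{1}  so sig = (2;(1))
  P = {1,7}:  v_{1} + v_{7} = v_{2} + v_{8}  so sig = (2;(1,1))
  P = {5,7}:  v_{5} + v_{7} = v_{6} + v_{9}  so sig = (2;(1,1))
  P = {4,5}:  v_{4} + v_{5} = v_{1} + v_{3} + v_{9}  so sig = (2;(1,1,1))
  P = {1,5}:  v_{1} + v_{5} = 2·v_{3} + v_{9}  so sig = (2;(1,2))
  P = {2,5}:  v_{2} + v_{5} = v_{6} + 2·v_{9}  so sig = (2;(1,2))
  P = {4,9}:  v_{4} + v_{9} = 2·v_{1} + v_{2}  so sig = (2;(1,2))
  P = {3,4}:  v_{3} + v_{4} = 2·v_{1}  so sig = (2;(2))
  P = {5,8}:  v_{5} + v_{8} = 2·v_{3}  so sig = (2;(2))
  P = {4,7}:  v_{4} + v_{7} = 2·v_{2} + 2·v_{8}  so sig = (2;(2,2))
  P = {2,6,8}:  v_{2} + v_{6} + v_{8} = 0  so sig = (3;())
  P = {1,2,8}:  v_{1} + v_{2} + v_{8} = v_{4}  so sig = (3;(1))
  P = {3,6,9}:  v_{3} + v_{6} + v_{9} = v_{5}  so sig = (3;(1))

Sorted signature multiset PRS(X):
    (2;())
    (2;(1))
    (2;(1))
    (2;(1))
    (2;(1))
    (2;(1))
    (2;(1,1))
    (2;(1,1))
    (2;(1,1,1))
    (2;(1,2))
    (2;(1,2))
    (2;(1,2))
    (2;(2))
    (2;(2))
    (2;(2,2))
    (3;())
    (3;(1))
    (3;(1))


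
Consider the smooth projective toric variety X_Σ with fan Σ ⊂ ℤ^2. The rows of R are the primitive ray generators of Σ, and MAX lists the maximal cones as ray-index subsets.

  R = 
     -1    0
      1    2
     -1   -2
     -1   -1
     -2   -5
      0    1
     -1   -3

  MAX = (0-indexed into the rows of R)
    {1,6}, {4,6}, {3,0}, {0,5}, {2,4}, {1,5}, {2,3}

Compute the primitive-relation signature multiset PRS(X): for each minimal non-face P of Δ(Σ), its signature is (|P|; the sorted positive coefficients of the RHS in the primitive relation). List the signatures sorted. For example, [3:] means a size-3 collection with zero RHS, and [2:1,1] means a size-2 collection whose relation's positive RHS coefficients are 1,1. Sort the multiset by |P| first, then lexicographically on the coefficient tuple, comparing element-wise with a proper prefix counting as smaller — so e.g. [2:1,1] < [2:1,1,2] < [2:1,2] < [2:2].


Minimal non-faces — 14 found among 7 rays, 7 max cones:

  P={1,2}:  v_{1} + v_{2} = 0  →  sig = [2:]
  P={1,3}:  v_{1} + v_{3} = v_{5}  →  sig = [2:1]
  P={1,4}:  v_{1} + v_{4} = v_{6}  →  sig = [2:1]
  P={2,5}:  v_{2} + v_{5} = v_{3}  →  sig = [2:1]
  P={2,6}:  v_{2} + v_{6} = v_{4}  →  sig = [2:1]
  P={3,5}:  v_{3} + v_{5} = v_{0}  →  sig = [2:1]
  P={5,6}:  v_{5} + v_{6} = v_{2}  →  sig = [2:1]
  P={0,6}:  v_{0} + v_{6} = v_{2} + v_{3}  →  sig = [2:1,1]
  P={0,4}:  v_{0} + v_{4} = 2·v_{2} + v_{3}  →  sig = [2:1,2]
  P={0,1}:  v_{0} + v_{1} = 2·v_{5}  →  sig = [2:2]
  P={0,2}:  v_{0} + v_{2} = 2·v_{3}  →  sig = [2:2]
  P={3,6}:  v_{3} + v_{6} = 2·v_{2}  →  sig = [2:2]
  P={4,5}:  v_{4} + v_{5} = 2·v_{2}  →  sig = [2:2]
  P={3,4}:  v_{3} + v_{4} = 3·v_{2}  →  sig = [2:3]

Hence PRS(X_Σ) =
    |P|=2: 14 collections, coeffs (), (1), (1), (1), (1), (1), (1), (1,1), (1,2), (2), (2), (2), (2), (3)


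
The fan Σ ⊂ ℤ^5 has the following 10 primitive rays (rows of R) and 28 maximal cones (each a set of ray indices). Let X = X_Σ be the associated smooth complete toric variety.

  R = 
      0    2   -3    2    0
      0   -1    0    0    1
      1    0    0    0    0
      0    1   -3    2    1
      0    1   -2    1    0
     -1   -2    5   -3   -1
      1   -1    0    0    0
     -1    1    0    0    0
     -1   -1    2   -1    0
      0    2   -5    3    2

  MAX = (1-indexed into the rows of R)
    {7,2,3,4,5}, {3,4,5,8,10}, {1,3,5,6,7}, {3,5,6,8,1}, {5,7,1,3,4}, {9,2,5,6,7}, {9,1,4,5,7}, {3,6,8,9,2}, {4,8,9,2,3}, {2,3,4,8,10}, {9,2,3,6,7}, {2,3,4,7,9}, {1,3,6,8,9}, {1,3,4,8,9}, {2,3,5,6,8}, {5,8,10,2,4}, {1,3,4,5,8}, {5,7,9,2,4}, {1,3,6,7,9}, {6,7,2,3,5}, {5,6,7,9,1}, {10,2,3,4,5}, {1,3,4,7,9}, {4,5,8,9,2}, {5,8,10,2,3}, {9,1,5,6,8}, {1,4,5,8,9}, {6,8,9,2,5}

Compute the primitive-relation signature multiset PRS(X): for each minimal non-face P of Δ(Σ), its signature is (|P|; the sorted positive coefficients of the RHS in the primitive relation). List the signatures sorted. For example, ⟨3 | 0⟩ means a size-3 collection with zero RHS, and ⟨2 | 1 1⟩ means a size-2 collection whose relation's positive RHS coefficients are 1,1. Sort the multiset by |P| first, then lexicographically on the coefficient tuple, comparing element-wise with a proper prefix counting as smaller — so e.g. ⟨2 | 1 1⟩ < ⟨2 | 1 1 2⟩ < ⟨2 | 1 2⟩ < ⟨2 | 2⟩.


The 9 primitive collections of Σ (r=10, n=5):

  {7,8}:  v_{7} + v_{8} = 0  →  sig = ⟨2 | 0⟩
  {1,2}:  v_{1} + v_{2} = v_{4}  →  sig = ⟨2 | 1⟩
  {4,6}:  v_{4} + v_{6} = v_{9}  →  sig = ⟨2 | 1⟩
  {6,10}:  v_{6} + v_{10} = v_{2} + v_{8}  →  sig = ⟨2 | 1 1⟩
  {9,10}:  v_{9} + v_{10} = v_{2} + v_{4} + v_{8}  →  sig = ⟨2 | 1 1 1⟩
  {7,10}:  v_{7} + v_{10} = v_{2} + v_{3} + v_{4} + v_{5}  →  sig = ⟨2 | 1 1 1 1⟩
  {1,10}:  v_{1} + v_{10} = v_{3} + 2·v_{4} + v_{5} + v_{8}  →  sig = ⟨2 | 1 1 1 2⟩
  {3,5,9}:  v_{3} + v_{5} + v_{9} = 0  →  sig = ⟨3 | 0⟩
  {2,3,4,5,8}:  v_{2} + v_{3} + v_{4} + v_{5} + v_{8} = v_{10}  →  sig = ⟨5 | 1⟩

so the primitive-relation signature multiset is
{ ⟨2 | 0⟩,  ⟨2 | 1⟩ ×2,  ⟨2 | 1 1⟩,  ⟨2 | 1 1 1⟩,  ⟨2 | 1 1 1 1⟩,  ⟨2 | 1 1 1 2⟩,  ⟨3 | 0⟩,  ⟨5 | 1⟩ }


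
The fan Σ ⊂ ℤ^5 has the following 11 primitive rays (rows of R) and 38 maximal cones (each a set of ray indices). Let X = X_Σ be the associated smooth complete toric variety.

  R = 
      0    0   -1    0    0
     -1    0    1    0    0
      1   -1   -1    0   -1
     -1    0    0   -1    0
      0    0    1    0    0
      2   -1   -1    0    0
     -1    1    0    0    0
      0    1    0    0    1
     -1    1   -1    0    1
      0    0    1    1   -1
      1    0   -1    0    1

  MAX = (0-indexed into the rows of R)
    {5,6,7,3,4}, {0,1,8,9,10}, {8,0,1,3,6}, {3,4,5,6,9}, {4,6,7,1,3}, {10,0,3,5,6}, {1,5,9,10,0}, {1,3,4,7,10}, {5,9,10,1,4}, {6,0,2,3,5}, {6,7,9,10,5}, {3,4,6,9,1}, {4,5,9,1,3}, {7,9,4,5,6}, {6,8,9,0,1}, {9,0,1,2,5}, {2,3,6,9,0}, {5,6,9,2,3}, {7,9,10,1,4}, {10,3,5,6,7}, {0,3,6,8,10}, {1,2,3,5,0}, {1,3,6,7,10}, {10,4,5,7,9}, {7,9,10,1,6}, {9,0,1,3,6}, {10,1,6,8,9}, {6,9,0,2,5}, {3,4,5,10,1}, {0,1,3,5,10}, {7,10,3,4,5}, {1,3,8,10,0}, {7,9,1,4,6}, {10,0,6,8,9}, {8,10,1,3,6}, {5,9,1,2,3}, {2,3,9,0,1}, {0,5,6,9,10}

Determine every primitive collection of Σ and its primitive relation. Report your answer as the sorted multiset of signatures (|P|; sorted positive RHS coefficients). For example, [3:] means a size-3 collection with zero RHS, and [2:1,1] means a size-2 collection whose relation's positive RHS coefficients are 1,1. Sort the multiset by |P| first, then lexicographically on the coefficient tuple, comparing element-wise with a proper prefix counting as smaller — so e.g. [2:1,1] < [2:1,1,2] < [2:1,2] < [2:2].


Primitive collections (18):

  • {0,4}:  v_{0} + v_{4} = 0  ⟹  sig = [2:]
  • {0,7}:  v_{0} + v_{7} = v_{6} + v_{10}  ⟹  sig = [2:1,1]
  • {2,7}:  v_{2} + v_{7} = v_{5} + v_{6}  ⟹  sig = [2:1,1]
  • {2,10}:  v_{2} + v_{10} = v_{0} + v_{5}  ⟹  sig = [2:1,1]
  • {5,8}:  v_{5} + v_{8} = v_{0} + v_{10}  ⟹  sig = [2:1,1]
  • {2,4}:  v_{2} + v_{4} = v_{3} + v_{5} + v_{9}  ⟹  sig = [2:1,1,1]
  • {4,8}:  v_{4} + v_{8} = v_{1} + v_{6} + v_{10}  ⟹  sig = [2:1,1,1]
  • {7,8}:  v_{7} + v_{8} = v_{1} + 2·v_{6} + 2·v_{10}  ⟹  sig = [2:1,2,2]
  • {2,8}:  v_{2} + v_{8} = 2·v_{0}  ⟹  sig = [2:2]
  • {1,5,6}:  v_{1} + v_{5} + v_{6} = 0  ⟹  sig = [3:]
  • {3,9,10}:  v_{3} + v_{9} + v_{10} = 0  ⟹  sig = [3:]
  • {4,6,10}:  v_{4} + v_{6} + v_{10} = v_{7}  ⟹  sig = [3:1]
  • {1,5,7}:  v_{1} + v_{5} + v_{7} = v_{4} + v_{10}  ⟹  sig = [3:1,1]
  • {3,7,9}:  v_{3} + v_{7} + v_{9} = v_{4} + v_{6}  ⟹  sig = [3:1,1]
  • {1,2,6}:  v_{1} + v_{2} + v_{6} = v_{0} + v_{3} + v_{9}  ⟹  sig = [3:1,1,1]
  • {3,8,9}:  v_{3} + v_{8} + v_{9} = v_{0} + v_{1} + v_{6}  ⟹  sig = [3:1,1,1]
  • {0,1,6,10}:  v_{0} + v_{1} + v_{6} + v_{10} = v_{8}  ⟹  sig = [4:1]
  • {0,3,5,9}:  v_{0} + v_{3} + v_{5} + v_{9} = v_{2}  ⟹  sig = [4:1]

so the primitive-relation signature multiset is
{ [2:],  [2:1,1] ×4,  [2:1,1,1] ×2,  [2:1,2,2],  [2:2],  [3:] ×2,  [3:1],  [3:1,1] ×2,  [3:1,1,1] ×2,  [4:1] ×2 }


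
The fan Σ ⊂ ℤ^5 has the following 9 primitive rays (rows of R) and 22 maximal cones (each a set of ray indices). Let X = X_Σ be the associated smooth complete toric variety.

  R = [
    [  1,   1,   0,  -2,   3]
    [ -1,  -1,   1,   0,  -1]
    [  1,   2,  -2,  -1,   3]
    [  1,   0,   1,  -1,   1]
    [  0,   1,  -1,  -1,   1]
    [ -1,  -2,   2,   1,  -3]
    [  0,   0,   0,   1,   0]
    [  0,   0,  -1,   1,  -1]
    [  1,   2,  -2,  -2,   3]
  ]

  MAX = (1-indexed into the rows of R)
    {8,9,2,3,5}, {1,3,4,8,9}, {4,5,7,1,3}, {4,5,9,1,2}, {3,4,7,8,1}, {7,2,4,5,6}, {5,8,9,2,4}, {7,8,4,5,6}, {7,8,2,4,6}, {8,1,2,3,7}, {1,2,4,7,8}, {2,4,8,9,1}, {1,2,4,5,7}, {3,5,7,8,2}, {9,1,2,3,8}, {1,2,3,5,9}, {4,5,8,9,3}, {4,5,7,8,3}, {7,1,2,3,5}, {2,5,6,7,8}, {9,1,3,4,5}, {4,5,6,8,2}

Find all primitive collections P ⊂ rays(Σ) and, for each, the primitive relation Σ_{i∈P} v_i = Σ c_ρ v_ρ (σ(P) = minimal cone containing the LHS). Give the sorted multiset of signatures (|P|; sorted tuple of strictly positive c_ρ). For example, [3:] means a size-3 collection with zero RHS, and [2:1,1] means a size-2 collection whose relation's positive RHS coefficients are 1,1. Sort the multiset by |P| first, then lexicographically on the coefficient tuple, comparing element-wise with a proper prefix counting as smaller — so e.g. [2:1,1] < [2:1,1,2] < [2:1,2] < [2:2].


Primitive collections (7):

  P={3,6}:  v_{3} + v_{6} = 0  →  sig = [2:]
  P={7,9}:  v_{7} + v_{9} = v_{3}  →  sig = [2:1]
  P={1,6}:  v_{1} + v_{6} = v_{2} + v_{4}  →  sig = [2:1,1]
  P={6,9}:  v_{6} + v_{9} = v_{2} + v_{4} + v_{5} + v_{8}  →  sig = [2:1,1,1,1]
  P={1,5,8}:  v_{1} + v_{5} + v_{8} = v_{9}  →  sig = [3:1]
  P={2,3,4}:  v_{2} + v_{3} + v_{4} = v_{1}  →  sig = [3:1]
  P={2,4,5,7,8}:  v_{2} + v_{4} + v_{5} + v_{7} + v_{8} = 0  →  sig = [5:]

so the primitive-relation signature multiset is
[[2:], [2:1], [2:1,1], [2:1,1,1,1], [3:1], [3:1], [5:]]


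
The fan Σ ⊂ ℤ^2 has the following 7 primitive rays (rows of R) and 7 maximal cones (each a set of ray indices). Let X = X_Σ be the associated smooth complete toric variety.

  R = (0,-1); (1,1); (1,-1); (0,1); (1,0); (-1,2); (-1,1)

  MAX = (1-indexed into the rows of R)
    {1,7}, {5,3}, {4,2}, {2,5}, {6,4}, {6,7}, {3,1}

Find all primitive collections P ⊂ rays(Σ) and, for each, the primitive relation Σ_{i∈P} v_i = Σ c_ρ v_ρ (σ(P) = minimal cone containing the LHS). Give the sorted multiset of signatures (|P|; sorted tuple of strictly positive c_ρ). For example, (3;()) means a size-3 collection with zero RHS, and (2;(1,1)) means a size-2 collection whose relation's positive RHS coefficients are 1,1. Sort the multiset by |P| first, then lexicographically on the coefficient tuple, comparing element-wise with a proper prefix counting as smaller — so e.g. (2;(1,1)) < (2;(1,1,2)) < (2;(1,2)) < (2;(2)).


|primitive collections| = 14. Relations:

  {1,4}:  v_{1} + v_{4} = 0 — sig = (2;())
  {3,7}:  v_{3} + v_{7} = 0 — sig = (2;())
  {1,2}:  v_{1} + v_{2} = v_{5} — sig = (2;(1))
  {1,5}:  v_{1} + v_{5} = v_{3} — sig = (2;(1))
  {1,6}:  v_{1} + v_{6} = v_{7} — sig = (2;(1))
  {3,4}:  v_{3} + v_{4} = v_{5} — sig = (2;(1))
  {3,6}:  v_{3} + v_{6} = v_{4} — sig = (2;(1))
  {4,5}:  v_{4} + v_{5} = v_{2} — sig = (2;(1))
  {4,7}:  v_{4} + v_{7} = v_{6} — sig = (2;(1))
  {5,7}:  v_{5} + v_{7} = v_{4} — sig = (2;(1))
  {2,3}:  v_{2} + v_{3} = 2·v_{5} — sig = (2;(2))
  {2,7}:  v_{2} + v_{7} = 2·v_{4} — sig = (2;(2))
  {5,6}:  v_{5} + v_{6} = 2·v_{4} — sig = (2;(2))
  {2,6}:  v_{2} + v_{6} = 3·v_{4} — sig = (2;(3))

so the primitive-relation signature multiset is
    (2;())
    (2;())
    (2;(1))
    (2;(1))
    (2;(1))
    (2;(1))
    (2;(1))
    (2;(1))
    (2;(1))
    (2;(1))
    (2;(2))
    (2;(2))
    (2;(2))
    (2;(3))


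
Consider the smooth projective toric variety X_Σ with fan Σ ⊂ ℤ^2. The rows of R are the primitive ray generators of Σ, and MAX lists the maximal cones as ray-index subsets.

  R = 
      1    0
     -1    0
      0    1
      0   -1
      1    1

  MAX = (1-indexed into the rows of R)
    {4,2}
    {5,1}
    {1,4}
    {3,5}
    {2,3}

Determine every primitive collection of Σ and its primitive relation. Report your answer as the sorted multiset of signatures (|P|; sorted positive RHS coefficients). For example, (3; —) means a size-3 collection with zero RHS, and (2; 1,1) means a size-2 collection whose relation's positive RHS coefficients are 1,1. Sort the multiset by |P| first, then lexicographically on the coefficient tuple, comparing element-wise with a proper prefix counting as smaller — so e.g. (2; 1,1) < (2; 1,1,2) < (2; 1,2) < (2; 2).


5 minimal non-faces of Δ(Σ) (on 5 rays):

  {1,2}:  v_{1} + v_{2} = 0 ; sig = (2; —)
  {3,4}:  v_{3} + v_{4} = 0 ; sig = (2; —)
  {1,3}:  v_{1} + v_{3} = v_{5} ; sig = (2; 1)
  {2,5}:  v_{2} + v_{5} = v_{3} ; sig = (2; 1)
  {4,5}:  v_{4} + v_{5} = v_{1} ; sig = (2; 1)

so the primitive-relation signature multiset is
    (2; —)
    (2; —)
    (2; 1)
    (2; 1)
    (2; 1)


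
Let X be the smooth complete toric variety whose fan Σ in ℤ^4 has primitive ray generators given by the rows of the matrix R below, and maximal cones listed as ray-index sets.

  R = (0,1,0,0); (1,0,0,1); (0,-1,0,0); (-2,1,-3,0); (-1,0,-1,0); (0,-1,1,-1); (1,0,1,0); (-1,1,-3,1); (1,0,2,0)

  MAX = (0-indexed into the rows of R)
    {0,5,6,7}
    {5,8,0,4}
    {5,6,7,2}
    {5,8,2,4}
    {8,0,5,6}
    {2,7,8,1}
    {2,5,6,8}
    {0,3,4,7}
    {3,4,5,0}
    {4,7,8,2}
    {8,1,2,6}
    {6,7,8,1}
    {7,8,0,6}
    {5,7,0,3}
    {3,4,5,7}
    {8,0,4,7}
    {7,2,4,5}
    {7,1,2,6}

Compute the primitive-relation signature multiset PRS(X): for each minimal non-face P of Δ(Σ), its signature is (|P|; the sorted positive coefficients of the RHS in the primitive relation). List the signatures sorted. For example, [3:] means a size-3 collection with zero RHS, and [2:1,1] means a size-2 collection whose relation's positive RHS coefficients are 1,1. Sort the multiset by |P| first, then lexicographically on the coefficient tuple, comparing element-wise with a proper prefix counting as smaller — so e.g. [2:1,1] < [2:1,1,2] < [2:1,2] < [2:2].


Σ has 12 primitive collections:

  P = {0,2}:  v_{0} + v_{2} = 0  so sig = [2:]
  P = {4,6}:  v_{4} + v_{6} = 0  so sig = [2:]
  P = {1,3}:  v_{1} + v_{3} = v_{7}  so sig = [2:1]
  P = {1,5}:  v_{1} + v_{5} = v_{2} + v_{6}  so sig = [2:1,1]
  P = {3,8}:  v_{3} + v_{8} = v_{0} + v_{4}  so sig = [2:1,1]
  P = {0,1}:  v_{0} + v_{1} = v_{6} + v_{7} + v_{8}  so sig = [2:1,1,1]
  P = {1,4}:  v_{1} + v_{4} = v_{2} + v_{7} + v_{8}  so sig = [2:1,1,1]
  P = {2,3}:  v_{2} + v_{3} = v_{4} + v_{5} + v_{7}  so sig = [2:1,1,1]
  P = {3,6}:  v_{3} + v_{6} = v_{0} + v_{5} + v_{7}  so sig = [2:1,1,1]
  P = {5,7,8}:  v_{5} + v_{7} + v_{8} = 0  so sig = [3:]
  P = {0,4,5,7}:  v_{0} + v_{4} + v_{5} + v_{7} = v_{3}  so sig = [4:1]
  P = {2,6,7,8}:  v_{2} + v_{6} + v_{7} + v_{8} = v_{1}  so sig = [4:1]

Hence PRS(X_Σ) =
    |P|=2: 9 collections, coeffs (), (), (1), (1,1), (1,1), (1,1,1), (1,1,1), (1,1,1), (1,1,1)
    |P|=3: 1 collection, coeffs ()
    |P|=4: 2 collections, coeffs (1), (1)


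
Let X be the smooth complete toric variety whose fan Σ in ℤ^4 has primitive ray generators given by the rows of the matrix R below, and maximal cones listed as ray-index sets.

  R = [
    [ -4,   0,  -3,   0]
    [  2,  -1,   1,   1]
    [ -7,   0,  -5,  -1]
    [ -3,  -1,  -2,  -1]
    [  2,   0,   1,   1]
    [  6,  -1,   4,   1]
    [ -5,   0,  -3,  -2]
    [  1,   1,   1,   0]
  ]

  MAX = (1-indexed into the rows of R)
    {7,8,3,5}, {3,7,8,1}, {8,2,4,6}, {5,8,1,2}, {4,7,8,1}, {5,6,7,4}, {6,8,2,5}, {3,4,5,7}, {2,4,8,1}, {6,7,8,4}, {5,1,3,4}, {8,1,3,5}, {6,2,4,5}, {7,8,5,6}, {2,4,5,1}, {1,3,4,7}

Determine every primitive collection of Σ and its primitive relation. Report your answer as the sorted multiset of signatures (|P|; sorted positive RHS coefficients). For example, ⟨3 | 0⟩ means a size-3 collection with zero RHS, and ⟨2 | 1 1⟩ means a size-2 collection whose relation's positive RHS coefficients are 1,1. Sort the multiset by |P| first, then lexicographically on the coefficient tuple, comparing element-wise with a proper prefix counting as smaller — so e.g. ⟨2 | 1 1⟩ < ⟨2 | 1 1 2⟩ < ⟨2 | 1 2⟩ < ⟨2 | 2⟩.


|primitive collections| = 7. Relations:

  {1,6}:  v_{1} + v_{6} = v_{2}  ⟹  sig = ⟨2 | 1⟩
  {2,7}:  v_{2} + v_{7} = v_{4}  ⟹  sig = ⟨2 | 1⟩
  {3,6}:  v_{3} + v_{6} = v_{4} + v_{5}  ⟹  sig = ⟨2 | 1 1⟩
  {2,3}:  v_{2} + v_{3} = v_{1} + v_{4} + v_{5}  ⟹  sig = ⟨2 | 1 1 1⟩
  {4,5,8}:  v_{4} + v_{5} + v_{8} = 0  ⟹  sig = ⟨3 | 0⟩
  {1,5,7}:  v_{1} + v_{5} + v_{7} = v_{3}  ⟹  sig = ⟨3 | 1⟩
  {3,4,8}:  v_{3} + v_{4} + v_{8} = v_{1} + v_{7}  ⟹  sig = ⟨3 | 1 1⟩

Sorted signature multiset PRS(X):
[⟨2 | 1⟩, ⟨2 | 1⟩, ⟨2 | 1 1⟩, ⟨2 | 1 1 1⟩, ⟨3 | 0⟩, ⟨3 | 1⟩, ⟨3 | 1 1⟩]


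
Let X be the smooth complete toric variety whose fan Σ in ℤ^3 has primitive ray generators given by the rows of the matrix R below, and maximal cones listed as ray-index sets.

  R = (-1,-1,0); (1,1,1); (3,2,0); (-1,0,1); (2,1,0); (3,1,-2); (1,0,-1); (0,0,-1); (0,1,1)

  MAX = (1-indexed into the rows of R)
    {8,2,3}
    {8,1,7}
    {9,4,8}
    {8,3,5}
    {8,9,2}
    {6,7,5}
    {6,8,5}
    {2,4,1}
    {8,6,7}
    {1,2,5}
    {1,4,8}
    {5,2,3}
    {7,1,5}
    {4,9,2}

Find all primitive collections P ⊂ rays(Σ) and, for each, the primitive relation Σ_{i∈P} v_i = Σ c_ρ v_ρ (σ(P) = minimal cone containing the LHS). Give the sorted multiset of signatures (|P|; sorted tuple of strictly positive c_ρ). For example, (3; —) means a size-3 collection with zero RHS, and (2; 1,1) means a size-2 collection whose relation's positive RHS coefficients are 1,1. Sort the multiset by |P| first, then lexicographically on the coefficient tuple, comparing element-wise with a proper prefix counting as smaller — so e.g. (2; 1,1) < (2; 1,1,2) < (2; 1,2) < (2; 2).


Primitive collections (20):

  P={4,7}:  v_{4} + v_{7} = 0  so sig = (2; —)
  P={1,3}:  v_{1} + v_{3} = v_{5}  so sig = (2; 1)
  P={1,9}:  v_{1} + v_{9} = v_{4}  so sig = (2; 1)
  P={2,7}:  v_{2} + v_{7} = v_{5}  so sig = (2; 1)
  P={4,5}:  v_{4} + v_{5} = v_{2}  so sig = (2; 1)
  P={4,6}:  v_{4} + v_{6} = v_{5} + v_{8}  so sig = (2; 1,1)
  P={6,9}:  v_{6} + v_{9} = v_{3} + v_{8}  so sig = (2; 1,1)
  P={7,9}:  v_{7} + v_{9} = v_{2} + v_{8}  so sig = (2; 1,1)
  P={2,6}:  v_{2} + v_{6} = 2·v_{5} + v_{8}  so sig = (2; 1,2)
  P={3,4}:  v_{3} + v_{4} = 2·v_{2} + v_{8}  so sig = (2; 1,2)
  P={3,7}:  v_{3} + v_{7} = 2·v_{5} + v_{8}  so sig = (2; 1,2)
  P={5,9}:  v_{5} + v_{9} = 2·v_{2} + v_{8}  so sig = (2; 1,2)
  P={1,6}:  v_{1} + v_{6} = 2·v_{7}  so sig = (2; 2)
  P={3,6}:  v_{3} + v_{6} = 3·v_{5} + 2·v_{8}  so sig = (2; 2,3)
  P={3,9}:  v_{3} + v_{9} = 3·v_{2} + 2·v_{8}  so sig = (2; 2,3)
  P={1,2,8}:  v_{1} + v_{2} + v_{8} = 0  so sig = (3; —)
  P={1,5,8}:  v_{1} + v_{5} + v_{8} = v_{7}  so sig = (3; 1)
  P={2,4,8}:  v_{2} + v_{4} + v_{8} = v_{9}  so sig = (3; 1)
  P={2,5,8}:  v_{2} + v_{5} + v_{8} = v_{3}  so sig = (3; 1)
  P={5,7,8}:  v_{5} + v_{7} + v_{8} = v_{6}  so sig = (3; 1)

so the primitive-relation signature multiset is
{ (2; —),  (2; 1) ×4,  (2; 1,1) ×3,  (2; 1,2) ×4,  (2; 2),  (2; 2,3) ×2,  (3; —),  (3; 1) ×4 }


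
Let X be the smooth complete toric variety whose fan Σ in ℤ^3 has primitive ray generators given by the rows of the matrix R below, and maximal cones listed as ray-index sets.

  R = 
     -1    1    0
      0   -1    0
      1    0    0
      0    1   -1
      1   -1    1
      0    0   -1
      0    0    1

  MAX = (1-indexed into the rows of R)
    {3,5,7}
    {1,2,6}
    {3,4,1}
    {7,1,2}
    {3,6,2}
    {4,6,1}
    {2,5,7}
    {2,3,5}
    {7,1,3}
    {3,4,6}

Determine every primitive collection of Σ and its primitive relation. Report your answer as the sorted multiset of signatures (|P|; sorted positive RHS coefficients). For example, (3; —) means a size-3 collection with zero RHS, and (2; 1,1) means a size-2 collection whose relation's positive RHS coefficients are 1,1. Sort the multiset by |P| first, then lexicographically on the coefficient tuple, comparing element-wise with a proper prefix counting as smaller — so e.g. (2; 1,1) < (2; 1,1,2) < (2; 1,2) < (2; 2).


9 collections generate NE(X_Σ); each relation:

  P={6,7}:  v_{6} + v_{7} = 0  so sig = (2; —)
  P={1,5}:  v_{1} + v_{5} = v_{7}  so sig = (2; 1)
  P={2,4}:  v_{2} + v_{4} = v_{6}  so sig = (2; 1)
  P={4,5}:  v_{4} + v_{5} = v_{3}  so sig = (2; 1)
  P={4,7}:  v_{4} + v_{7} = v_{1} + v_{3}  so sig = (2; 1,1)
  P={5,6}:  v_{5} + v_{6} = v_{2} + v_{3}  so sig = (2; 1,1)
  P={1,2,3}:  v_{1} + v_{2} + v_{3} = 0  so sig = (3; —)
  P={1,3,6}:  v_{1} + v_{3} + v_{6} = v_{4}  so sig = (3; 1)
  P={2,3,7}:  v_{2} + v_{3} + v_{7} = v_{5}  so sig = (3; 1)

Hence PRS(X_Σ) =
    |P|=2: 6 collections, coeffs (), (1), (1), (1), (1,1), (1,1)
    |P|=3: 3 collections, coeffs (), (1), (1)


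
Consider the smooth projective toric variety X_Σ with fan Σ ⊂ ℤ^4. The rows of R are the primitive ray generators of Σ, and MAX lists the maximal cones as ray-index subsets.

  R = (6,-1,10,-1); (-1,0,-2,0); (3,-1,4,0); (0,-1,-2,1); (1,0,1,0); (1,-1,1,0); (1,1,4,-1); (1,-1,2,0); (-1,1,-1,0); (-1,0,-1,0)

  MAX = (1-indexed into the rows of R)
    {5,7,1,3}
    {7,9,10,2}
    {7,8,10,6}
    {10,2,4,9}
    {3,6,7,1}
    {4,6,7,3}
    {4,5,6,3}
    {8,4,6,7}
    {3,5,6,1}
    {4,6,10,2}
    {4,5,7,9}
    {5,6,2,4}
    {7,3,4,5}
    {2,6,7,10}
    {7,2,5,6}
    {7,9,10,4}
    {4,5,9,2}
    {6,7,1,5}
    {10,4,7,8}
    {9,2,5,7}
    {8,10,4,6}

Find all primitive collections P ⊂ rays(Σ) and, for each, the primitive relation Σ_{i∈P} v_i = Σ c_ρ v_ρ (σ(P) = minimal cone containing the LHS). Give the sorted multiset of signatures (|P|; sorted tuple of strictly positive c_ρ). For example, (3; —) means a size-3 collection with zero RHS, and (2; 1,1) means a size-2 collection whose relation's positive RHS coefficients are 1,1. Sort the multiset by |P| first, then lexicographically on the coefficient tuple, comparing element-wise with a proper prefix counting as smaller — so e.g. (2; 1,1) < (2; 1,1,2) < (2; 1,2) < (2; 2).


18 minimal non-faces of Δ(Σ) (on 10 rays):

  {5,10}:  v_{5} + v_{10} = 0  →  sig = (2; —)
  {6,9}:  v_{6} + v_{9} = 0  →  sig = (2; —)
  {2,3}:  v_{2} + v_{3} = v_{5} + v_{6}  →  sig = (2; 1,1)
  {2,8}:  v_{2} + v_{8} = v_{6} + v_{10}  →  sig = (2; 1,1)
  {1,9}:  v_{1} + v_{9} = v_{3} + v_{5} + v_{7}  →  sig = (2; 1,1,1)
  {1,10}:  v_{1} + v_{10} = v_{3} + v_{6} + v_{7}  →  sig = (2; 1,1,1)
  {3,9}:  v_{3} + v_{9} = v_{4} + v_{5} + v_{7}  →  sig = (2; 1,1,1)
  {3,10}:  v_{3} + v_{10} = v_{4} + v_{6} + v_{7}  →  sig = (2; 1,1,1)
  {5,8}:  v_{5} + v_{8} = v_{4} + v_{6} + v_{7}  →  sig = (2; 1,1,1)
  {8,9}:  v_{8} + v_{9} = v_{4} + v_{7} + v_{10}  →  sig = (2; 1,1,1)
  {1,8}:  v_{1} + v_{8} = v_{3} + v_{4} + 2·v_{6} + 2·v_{7}  →  sig = (2; 1,1,2,2)
  {1,2}:  v_{1} + v_{2} = 2·v_{5} + 2·v_{6} + v_{7}  →  sig = (2; 1,2,2)
  {1,4}:  v_{1} + v_{4} = 2·v_{3}  →  sig = (2; 2)
  {3,8}:  v_{3} + v_{8} = 2·v_{4} + 2·v_{6} + 2·v_{7}  →  sig = (2; 2,2,2)
  {2,4,7}:  v_{2} + v_{4} + v_{7} = 0  →  sig = (3; —)
  {3,5,6,7}:  v_{3} + v_{5} + v_{6} + v_{7} = v_{1}  →  sig = (4; 1)
  {4,5,6,7}:  v_{4} + v_{5} + v_{6} + v_{7} = v_{3}  →  sig = (4; 1)
  {4,6,7,10}:  v_{4} + v_{6} + v_{7} + v_{10} = v_{8}  →  sig = (4; 1)

Sorted signature multiset PRS(X):
{ (2; —) ×2,  (2; 1,1) ×2,  (2; 1,1,1) ×6,  (2; 1,1,2,2),  (2; 1,2,2),  (2; 2),  (2; 2,2,2),  (3; —),  (4; 1) ×3 }


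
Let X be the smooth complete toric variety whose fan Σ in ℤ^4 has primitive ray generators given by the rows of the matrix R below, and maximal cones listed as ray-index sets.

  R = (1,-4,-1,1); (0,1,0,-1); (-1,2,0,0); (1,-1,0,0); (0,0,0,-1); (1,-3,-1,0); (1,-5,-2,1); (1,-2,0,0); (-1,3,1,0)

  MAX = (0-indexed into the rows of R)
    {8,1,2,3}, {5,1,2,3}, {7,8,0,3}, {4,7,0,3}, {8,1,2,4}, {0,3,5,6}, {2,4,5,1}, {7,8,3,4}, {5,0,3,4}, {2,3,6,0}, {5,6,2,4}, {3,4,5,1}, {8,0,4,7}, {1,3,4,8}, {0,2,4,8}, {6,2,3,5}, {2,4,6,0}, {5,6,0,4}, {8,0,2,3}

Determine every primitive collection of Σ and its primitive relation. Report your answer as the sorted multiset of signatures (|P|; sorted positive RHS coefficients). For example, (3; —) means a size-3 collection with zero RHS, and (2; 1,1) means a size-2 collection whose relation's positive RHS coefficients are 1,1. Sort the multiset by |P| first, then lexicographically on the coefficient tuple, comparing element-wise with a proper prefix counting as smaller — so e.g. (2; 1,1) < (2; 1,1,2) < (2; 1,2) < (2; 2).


Primitive collections (12):

  {2,7}:  v_{2} + v_{7} = 0  →  sig = (2; —)
  {5,8}:  v_{5} + v_{8} = 0  →  sig = (2; —)
  {0,1}:  v_{0} + v_{1} = v_{5}  →  sig = (2; 1)
  {1,7}:  v_{1} + v_{7} = v_{3} + v_{4}  →  sig = (2; 1,1)
  {6,7}:  v_{6} + v_{7} = v_{0} + v_{5}  →  sig = (2; 1,1)
  {6,8}:  v_{6} + v_{8} = v_{0} + v_{2}  →  sig = (2; 1,1)
  {5,7}:  v_{5} + v_{7} = v_{0} + v_{3} + v_{4}  →  sig = (2; 1,1,1)
  {1,6}:  v_{1} + v_{6} = v_{2} + 2·v_{5}  →  sig = (2; 1,2)
  {0,2,5}:  v_{0} + v_{2} + v_{5} = v_{6}  →  sig = (3; 1)
  {2,3,4}:  v_{2} + v_{3} + v_{4} = v_{1}  →  sig = (3; 1)
  {3,4,6}:  v_{3} + v_{4} + v_{6} = 2·v_{5}  →  sig = (3; 2)
  {0,3,4,8}:  v_{0} + v_{3} + v_{4} + v_{8} = v_{7}  →  sig = (4; 1)

so the primitive-relation signature multiset is
    |P|=2: 8 collections, coeffs (), (), (1), (1,1), (1,1), (1,1), (1,1,1), (1,2)
    |P|=3: 3 collections, coeffs (1), (1), (2)
    |P|=4: 1 collection, coeffs (1)


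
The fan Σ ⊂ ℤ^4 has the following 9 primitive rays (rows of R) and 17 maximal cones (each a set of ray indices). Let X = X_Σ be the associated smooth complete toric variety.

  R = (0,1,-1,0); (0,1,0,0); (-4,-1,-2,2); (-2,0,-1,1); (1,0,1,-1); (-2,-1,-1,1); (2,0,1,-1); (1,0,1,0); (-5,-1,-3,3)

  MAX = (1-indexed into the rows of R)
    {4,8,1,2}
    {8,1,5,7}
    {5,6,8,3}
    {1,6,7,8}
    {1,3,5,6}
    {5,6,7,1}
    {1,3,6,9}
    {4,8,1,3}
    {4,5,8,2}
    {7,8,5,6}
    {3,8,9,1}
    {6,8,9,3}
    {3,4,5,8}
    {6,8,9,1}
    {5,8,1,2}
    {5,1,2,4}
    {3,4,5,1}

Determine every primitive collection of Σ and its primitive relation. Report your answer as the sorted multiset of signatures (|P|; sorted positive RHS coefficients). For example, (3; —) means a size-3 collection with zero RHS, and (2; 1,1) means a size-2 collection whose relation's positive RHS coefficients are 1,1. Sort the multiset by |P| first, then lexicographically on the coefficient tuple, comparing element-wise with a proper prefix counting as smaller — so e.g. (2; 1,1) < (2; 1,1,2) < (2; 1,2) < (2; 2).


14 collections generate NE(X_Σ); each relation:

  P={4,7}:  v_{4} + v_{7} = 0 — sig = (2; —)
  P={2,6}:  v_{2} + v_{6} = v_{4} — sig = (2; 1)
  P={3,7}:  v_{3} + v_{7} = v_{6} — sig = (2; 1)
  P={4,6}:  v_{4} + v_{6} = v_{3} — sig = (2; 1)
  P={5,9}:  v_{5} + v_{9} = v_{3} — sig = (2; 1)
  P={2,7}:  v_{2} + v_{7} = v_{1} + v_{5} + v_{8} — sig = (2; 1,1,1)
  P={2,9}:  v_{2} + v_{9} = v_{1} + v_{3} + v_{4} + v_{8} — sig = (2; 1,1,1,1)
  P={4,9}:  v_{4} + v_{9} = v_{1} + 2·v_{3} + v_{8} — sig = (2; 1,1,2)
  P={7,9}:  v_{7} + v_{9} = v_{1} + 2·v_{6} + v_{8} — sig = (2; 1,1,2)
  P={2,3}:  v_{2} + v_{3} = 2·v_{4} — sig = (2; 2)
  P={1,5,6,8}:  v_{1} + v_{5} + v_{6} + v_{8} = 0 — sig = (4; —)
  P={1,3,5,8}:  v_{1} + v_{3} + v_{5} + v_{8} = v_{4} — sig = (4; 1)
  P={1,3,6,8}:  v_{1} + v_{3} + v_{6} + v_{8} = v_{9} — sig = (4; 1)
  P={1,4,5,8}:  v_{1} + v_{4} + v_{5} + v_{8} = v_{2} — sig = (4; 1)

Signatures (|P|; sorted positive RHS coefficients), sorted:
    (2; —)
    (2; 1)
    (2; 1)
    (2; 1)
    (2; 1)
    (2; 1,1,1)
    (2; 1,1,1,1)
    (2; 1,1,2)
    (2; 1,1,2)
    (2; 2)
    (4; —)
    (4; 1)
    (4; 1)
    (4; 1)


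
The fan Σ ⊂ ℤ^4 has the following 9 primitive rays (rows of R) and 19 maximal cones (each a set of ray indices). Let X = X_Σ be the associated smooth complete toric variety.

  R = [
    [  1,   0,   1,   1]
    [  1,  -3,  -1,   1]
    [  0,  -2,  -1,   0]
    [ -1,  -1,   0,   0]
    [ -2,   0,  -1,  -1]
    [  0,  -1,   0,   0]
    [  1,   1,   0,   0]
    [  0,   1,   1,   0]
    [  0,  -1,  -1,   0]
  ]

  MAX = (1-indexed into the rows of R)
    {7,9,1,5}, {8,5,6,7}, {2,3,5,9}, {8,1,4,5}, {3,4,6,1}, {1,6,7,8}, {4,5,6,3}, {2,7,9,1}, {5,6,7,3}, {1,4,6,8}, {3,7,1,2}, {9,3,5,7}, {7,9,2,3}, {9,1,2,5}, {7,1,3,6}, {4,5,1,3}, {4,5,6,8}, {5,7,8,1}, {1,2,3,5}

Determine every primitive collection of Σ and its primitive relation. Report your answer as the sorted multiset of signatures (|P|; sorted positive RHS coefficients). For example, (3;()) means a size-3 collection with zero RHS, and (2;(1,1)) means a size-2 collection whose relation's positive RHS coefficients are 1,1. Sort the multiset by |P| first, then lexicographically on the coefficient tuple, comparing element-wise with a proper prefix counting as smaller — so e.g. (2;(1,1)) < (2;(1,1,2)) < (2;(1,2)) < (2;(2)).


12 collections generate NE(X_Σ); each relation:

  P = {4,7}:  v_{4} + v_{7} = 0  ⇒ sig = (2;())
  P = {8,9}:  v_{8} + v_{9} = 0  ⇒ sig = (2;())
  P = {3,8}:  v_{3} + v_{8} = v_{6}  ⇒ sig = (2;(1))
  P = {6,9}:  v_{6} + v_{9} = v_{3}  ⇒ sig = (2;(1))
  P = {2,8}:  v_{2} + v_{8} = v_{1} + v_{3}  ⇒ sig = (2;(1,1))
  P = {4,9}:  v_{4} + v_{9} = v_{1} + v_{3} + v_{5}  ⇒ sig = (2;(1,1,1))
  P = {2,6}:  v_{2} + v_{6} = v_{1} + 2·v_{3}  ⇒ sig = (2;(1,2))
  P = {2,4}:  v_{2} + v_{4} = 2·v_{1} + 2·v_{3} + v_{5}  ⇒ sig = (2;(1,2,2))
  P = {1,3,9}:  v_{1} + v_{3} + v_{9} = v_{2}  ⇒ sig = (3;(1))
  P = {1,5,6}:  v_{1} + v_{5} + v_{6} = v_{4}  ⇒ sig = (3;(1))
  P = {2,5,7}:  v_{2} + v_{5} + v_{7} = 2·v_{9}  ⇒ sig = (3;(2))
  P = {1,3,5,7}:  v_{1} + v_{3} + v_{5} + v_{7} = v_{9}  ⇒ sig = (4;(1))

Hence PRS(X_Σ) =
    |P|=2: 8 collections, coeffs (), (), (1), (1), (1,1), (1,1,1), (1,2), (1,2,2)
    |P|=3: 3 collections, coeffs (1), (1), (2)
    |P|=4: 1 collection, coeffs (1)


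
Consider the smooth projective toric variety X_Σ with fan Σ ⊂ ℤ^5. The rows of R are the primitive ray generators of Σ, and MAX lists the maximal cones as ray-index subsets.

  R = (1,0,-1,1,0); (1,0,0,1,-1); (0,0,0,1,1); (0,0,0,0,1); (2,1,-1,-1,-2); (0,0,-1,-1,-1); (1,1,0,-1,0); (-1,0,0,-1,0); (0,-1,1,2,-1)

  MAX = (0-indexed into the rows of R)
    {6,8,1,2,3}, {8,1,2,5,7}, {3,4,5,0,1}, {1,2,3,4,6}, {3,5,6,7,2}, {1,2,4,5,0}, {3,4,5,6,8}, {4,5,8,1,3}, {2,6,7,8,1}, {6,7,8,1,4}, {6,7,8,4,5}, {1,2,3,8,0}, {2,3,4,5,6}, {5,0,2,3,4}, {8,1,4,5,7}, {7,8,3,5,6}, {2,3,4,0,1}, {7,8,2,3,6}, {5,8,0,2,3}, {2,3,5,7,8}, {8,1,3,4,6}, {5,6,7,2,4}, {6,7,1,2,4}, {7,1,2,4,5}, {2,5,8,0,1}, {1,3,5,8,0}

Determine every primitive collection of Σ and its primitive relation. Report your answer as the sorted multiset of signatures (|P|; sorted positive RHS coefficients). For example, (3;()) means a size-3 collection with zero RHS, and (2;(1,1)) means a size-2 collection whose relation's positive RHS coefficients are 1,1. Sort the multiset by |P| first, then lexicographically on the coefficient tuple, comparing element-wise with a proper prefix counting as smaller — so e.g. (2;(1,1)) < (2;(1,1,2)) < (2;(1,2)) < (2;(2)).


|primitive collections| = 9. Relations:

  {0,7}:  v_{0} + v_{7} = v_{2} + v_{5} — sig = (2;(1,1))
  {0,6}:  v_{0} + v_{6} = v_{2} + v_{3} + v_{4} — sig = (2;(1,1,1))
  {1,3,7}:  v_{1} + v_{3} + v_{7} = 0 — sig = (3;())
  {1,5,6}:  v_{1} + v_{5} + v_{6} = v_{4} — sig = (3;(1))
  {3,4,7}:  v_{3} + v_{4} + v_{7} = v_{5} + v_{6} — sig = (3;(1,1))
  {0,4,8}:  v_{0} + v_{4} + v_{8} = 3·v_{1} + v_{3} + v_{5} — sig = (3;(1,1,3))
  {2,4,8}:  v_{2} + v_{4} + v_{8} = 2·v_{1} — sig = (3;(2))
  {1,2,3,5}:  v_{1} + v_{2} + v_{3} + v_{5} = v_{0} — sig = (4;(1))
  {2,5,6,8}:  v_{2} + v_{5} + v_{6} + v_{8} = v_{1} — sig = (4;(1))

Hence PRS(X_Σ) =
    |P|=2: 2 collections, coeffs (1,1), (1,1,1)
    |P|=3: 5 collections, coeffs (), (1), (1,1), (1,1,3), (2)
    |P|=4: 2 collections, coeffs (1), (1)


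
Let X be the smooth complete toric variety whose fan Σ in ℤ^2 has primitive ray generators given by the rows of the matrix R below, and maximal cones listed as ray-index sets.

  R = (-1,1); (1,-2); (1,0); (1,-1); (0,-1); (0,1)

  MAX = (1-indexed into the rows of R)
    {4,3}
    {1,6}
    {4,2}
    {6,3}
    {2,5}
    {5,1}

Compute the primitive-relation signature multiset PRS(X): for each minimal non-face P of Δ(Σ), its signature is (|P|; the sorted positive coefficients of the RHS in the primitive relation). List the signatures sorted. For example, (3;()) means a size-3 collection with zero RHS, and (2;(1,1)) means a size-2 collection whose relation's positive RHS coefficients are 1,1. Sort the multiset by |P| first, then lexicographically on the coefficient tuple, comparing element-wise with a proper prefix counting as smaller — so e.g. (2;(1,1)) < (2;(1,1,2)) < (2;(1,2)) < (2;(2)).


Minimal non-faces — 9 found among 6 rays, 6 max cones:

  P = {1,4}:  v_{1} + v_{4} = 0  →  sig = (2;())
  P = {5,6}:  v_{5} + v_{6} = 0  →  sig = (2;())
  P = {1,2}:  v_{1} + v_{2} = v_{5}  →  sig = (2;(1))
  P = {1,3}:  v_{1} + v_{3} = v_{6}  →  sig = (2;(1))
  P = {2,6}:  v_{2} + v_{6} = v_{4}  →  sig = (2;(1))
  P = {3,5}:  v_{3} + v_{5} = v_{4}  →  sig = (2;(1))
  P = {4,5}:  v_{4} + v_{5} = v_{2}  →  sig = (2;(1))
  P = {4,6}:  v_{4} + v_{6} = v_{3}  →  sig = (2;(1))
  P = {2,3}:  v_{2} + v_{3} = 2·v_{4}  →  sig = (2;(2))

so the primitive-relation signature multiset is
[(2;()), (2;()), (2;(1)), (2;(1)), (2;(1)), (2;(1)), (2;(1)), (2;(1)), (2;(2))]


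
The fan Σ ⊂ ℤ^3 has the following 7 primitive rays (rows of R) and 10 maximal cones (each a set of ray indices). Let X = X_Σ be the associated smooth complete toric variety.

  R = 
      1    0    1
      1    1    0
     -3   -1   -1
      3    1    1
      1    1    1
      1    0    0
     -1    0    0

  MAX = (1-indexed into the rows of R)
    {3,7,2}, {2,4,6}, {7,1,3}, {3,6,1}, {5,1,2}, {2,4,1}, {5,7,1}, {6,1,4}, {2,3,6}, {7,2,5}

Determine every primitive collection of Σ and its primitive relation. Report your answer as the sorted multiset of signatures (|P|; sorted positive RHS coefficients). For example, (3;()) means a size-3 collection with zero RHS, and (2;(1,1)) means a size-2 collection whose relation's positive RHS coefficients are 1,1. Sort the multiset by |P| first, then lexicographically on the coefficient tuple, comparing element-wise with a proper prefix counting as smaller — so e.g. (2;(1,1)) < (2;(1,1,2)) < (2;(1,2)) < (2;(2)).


Δ(Σ) — 7 vertices, 9 min non-faces:

  P={3,4}:  v_{3} + v_{4} = 0 ; sig = (2;())
  P={6,7}:  v_{6} + v_{7} = 0 ; sig = (2;())
  P={4,7}:  v_{4} + v_{7} = v_{1} + v_{2} ; sig = (2;(1,1))
  P={5,6}:  v_{5} + v_{6} = v_{1} + v_{2} ; sig = (2;(1,1))
  P={3,5}:  v_{3} + v_{5} = 2·v_{7} ; sig = (2;(2))
  P={4,5}:  v_{4} + v_{5} = 2·v_{1} + 2·v_{2} ; sig = (2;(2,2))
  P={1,2,3}:  v_{1} + v_{2} + v_{3} = v_{7} ; sig = (3;(1))
  P={1,2,6}:  v_{1} + v_{2} + v_{6} = v_{4} ; sig = (3;(1))
  P={1,2,7}:  v_{1} + v_{2} + v_{7} = v_{5} ; sig = (3;(1))

so the primitive-relation signature multiset is
[(2;()), (2;()), (2;(1,1)), (2;(1,1)), (2;(2)), (2;(2,2)), (3;(1)), (3;(1)), (3;(1))]


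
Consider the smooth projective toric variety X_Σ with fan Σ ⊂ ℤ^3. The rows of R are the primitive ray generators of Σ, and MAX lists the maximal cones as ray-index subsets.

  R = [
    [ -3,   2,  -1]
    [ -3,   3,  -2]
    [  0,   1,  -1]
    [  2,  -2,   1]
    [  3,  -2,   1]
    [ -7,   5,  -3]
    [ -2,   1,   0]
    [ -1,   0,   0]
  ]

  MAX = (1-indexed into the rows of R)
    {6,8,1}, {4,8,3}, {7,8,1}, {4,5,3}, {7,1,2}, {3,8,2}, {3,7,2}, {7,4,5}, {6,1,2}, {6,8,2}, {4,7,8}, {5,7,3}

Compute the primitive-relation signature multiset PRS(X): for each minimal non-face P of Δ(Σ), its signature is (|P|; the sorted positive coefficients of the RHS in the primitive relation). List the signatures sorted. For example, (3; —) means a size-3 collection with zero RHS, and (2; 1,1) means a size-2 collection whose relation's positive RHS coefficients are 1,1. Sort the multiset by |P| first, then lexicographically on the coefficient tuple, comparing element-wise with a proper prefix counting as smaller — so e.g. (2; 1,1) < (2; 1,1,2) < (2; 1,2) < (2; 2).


14 minimal non-faces of Δ(Σ) (on 8 rays):

  {1,5}:  v_{1} + v_{5} = 0 ; sig = (2; —)
  {1,3}:  v_{1} + v_{3} = v_{2} ; sig = (2; 1)
  {1,4}:  v_{1} + v_{4} = v_{8} ; sig = (2; 1)
  {2,5}:  v_{2} + v_{5} = v_{3} ; sig = (2; 1)
  {5,8}:  v_{5} + v_{8} = v_{4} ; sig = (2; 1)
  {2,4}:  v_{2} + v_{4} = v_{3} + v_{8} ; sig = (2; 1,1)
  {5,6}:  v_{5} + v_{6} = v_{2} + v_{8} ; sig = (2; 1,1)
  {3,6}:  v_{3} + v_{6} = 2·v_{2} + v_{8} ; sig = (2; 1,2)
  {4,6}:  v_{4} + v_{6} = v_{2} + 2·v_{8} ; sig = (2; 1,2)
  {6,7}:  v_{6} + v_{7} = 3·v_{1} ; sig = (2; 3)
  {3,4,7}:  v_{3} + v_{4} + v_{7} = 0 ; sig = (3; —)
  {1,2,8}:  v_{1} + v_{2} + v_{8} = v_{6} ; sig = (3; 1)
  {3,7,8}:  v_{3} + v_{7} + v_{8} = v_{1} ; sig = (3; 1)
  {2,7,8}:  v_{2} + v_{7} + v_{8} = 2·v_{1} ; sig = (3; 2)

Hence PRS(X_Σ) =
[(2; —), (2; 1), (2; 1), (2; 1), (2; 1), (2; 1,1), (2; 1,1), (2; 1,2), (2; 1,2), (2; 3), (3; —), (3; 1), (3; 1), (3; 2)]


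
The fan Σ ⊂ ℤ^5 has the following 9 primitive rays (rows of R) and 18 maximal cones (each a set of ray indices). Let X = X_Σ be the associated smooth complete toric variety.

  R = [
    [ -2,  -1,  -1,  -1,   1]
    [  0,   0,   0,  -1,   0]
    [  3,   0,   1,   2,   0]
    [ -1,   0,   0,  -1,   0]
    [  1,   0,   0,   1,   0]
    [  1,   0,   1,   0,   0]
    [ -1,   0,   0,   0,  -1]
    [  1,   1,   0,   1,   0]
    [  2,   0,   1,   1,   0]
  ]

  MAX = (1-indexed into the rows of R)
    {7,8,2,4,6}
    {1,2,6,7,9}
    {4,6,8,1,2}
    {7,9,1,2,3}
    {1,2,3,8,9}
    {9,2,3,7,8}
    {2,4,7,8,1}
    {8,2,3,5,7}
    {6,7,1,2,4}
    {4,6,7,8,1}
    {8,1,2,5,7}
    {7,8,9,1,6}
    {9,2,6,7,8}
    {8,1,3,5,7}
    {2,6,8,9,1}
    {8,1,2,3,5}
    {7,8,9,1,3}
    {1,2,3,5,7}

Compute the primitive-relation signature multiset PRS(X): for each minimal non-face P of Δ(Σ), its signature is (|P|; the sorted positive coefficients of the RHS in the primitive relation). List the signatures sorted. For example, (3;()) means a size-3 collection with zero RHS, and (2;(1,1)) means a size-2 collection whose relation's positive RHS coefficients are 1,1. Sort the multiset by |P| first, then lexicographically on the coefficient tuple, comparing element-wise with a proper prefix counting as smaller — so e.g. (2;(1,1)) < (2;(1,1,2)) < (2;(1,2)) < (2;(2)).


Σ has 9 primitive collections:

  P = {4,5}:  v_{4} + v_{5} = 0  ⟹  sig = (2;())
  P = {3,4}:  v_{3} + v_{4} = v_{9}  ⟹  sig = (2;(1))
  P = {4,9}:  v_{4} + v_{9} = v_{6}  ⟹  sig = (2;(1))
  P = {5,6}:  v_{5} + v_{6} = v_{9}  ⟹  sig = (2;(1))
  P = {5,9}:  v_{5} + v_{9} = v_{3}  ⟹  sig = (2;(1))
  P = {3,6}:  v_{3} + v_{6} = 2·v_{9}  ⟹  sig = (2;(2))
  P = {1,2,7,8,9}:  v_{1} + v_{2} + v_{7} + v_{8} + v_{9} = 0  ⟹  sig = (5;())
  P = {1,2,3,7,8}:  v_{1} + v_{2} + v_{3} + v_{7} + v_{8} = v_{5}  ⟹  sig = (5;(1))
  P = {1,2,6,7,8}:  v_{1} + v_{2} + v_{6} + v_{7} + v_{8} = v_{4}  ⟹  sig = (5;(1))

Hence PRS(X_Σ) =
    |P|=2: 6 collections, coeffs (), (1), (1), (1), (1), (2)
    |P|=5: 3 collections, coeffs (), (1), (1)
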